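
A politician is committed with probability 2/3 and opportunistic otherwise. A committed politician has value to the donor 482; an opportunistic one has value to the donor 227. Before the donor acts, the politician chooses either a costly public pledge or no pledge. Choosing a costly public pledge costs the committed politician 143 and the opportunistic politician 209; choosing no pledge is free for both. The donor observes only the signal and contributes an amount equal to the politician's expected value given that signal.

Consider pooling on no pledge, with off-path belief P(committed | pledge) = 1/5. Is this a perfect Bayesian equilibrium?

Yes

At the pooled signal (no pledge) the donor holds the prior 2/3 and pays 2/3·482 + 1/3·227 = 397. Off-path (pledge) belief 1/5 gives 1/5·482 + 4/5·227 = 278.
Committed: no pledge gives 397 − 0 = 397; pledge gives 278 − 143 = 135. Stays. ✓
Opportunistic: no pledge gives 397 − 0 = 397; pledge gives 278 − 209 = 69. Stays. ✓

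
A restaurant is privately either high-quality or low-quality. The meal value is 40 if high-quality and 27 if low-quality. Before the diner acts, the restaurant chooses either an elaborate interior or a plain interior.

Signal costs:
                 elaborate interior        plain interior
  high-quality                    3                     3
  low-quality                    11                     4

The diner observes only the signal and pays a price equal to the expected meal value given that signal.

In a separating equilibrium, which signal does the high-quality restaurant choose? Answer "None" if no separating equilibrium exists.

Try high-quality → elaborate interior, low-quality → plain interior:
  If types separate, elaborate interior earns payment 40 and plain interior earns 27.
  High-quality: elaborate interior gives 40 − 3 = 37; plain interior gives 27 − 3 = 24. No deviation. ✓
  Low-quality: plain interior gives 27 − 4 = 23; elaborate interior gives 40 − 11 = 29. Would deviate. ✗
Try high-quality → plain interior, low-quality → elaborate interior:
  If types separate, plain interior earns payment 40 and elaborate interior earns 27.
  High-quality: plain interior gives 40 − 3 = 37; elaborate interior gives 27 − 3 = 24. No deviation. ✓
  Low-quality: elaborate interior gives 27 − 11 = 16; plain interior gives 40 − 4 = 36. Would deviate. ✗
Neither assignment is incentive-compatible.

None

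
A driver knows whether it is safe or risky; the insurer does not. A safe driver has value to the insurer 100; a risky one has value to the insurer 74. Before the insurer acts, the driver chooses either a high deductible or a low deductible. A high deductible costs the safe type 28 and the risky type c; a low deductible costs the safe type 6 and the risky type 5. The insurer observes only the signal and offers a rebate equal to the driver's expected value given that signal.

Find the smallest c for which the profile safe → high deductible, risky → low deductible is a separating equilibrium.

31

Under separation: high deductible → safe (pays 100); low deductible → risky (pays 74).
Safe: 100 − 28 = 72 ≥ 74 − 6 = 68. Holds regardless of c. ✓
Risky: 74 − 5 ≥ 100 − c, so c ≥ 100 − 69 = 31.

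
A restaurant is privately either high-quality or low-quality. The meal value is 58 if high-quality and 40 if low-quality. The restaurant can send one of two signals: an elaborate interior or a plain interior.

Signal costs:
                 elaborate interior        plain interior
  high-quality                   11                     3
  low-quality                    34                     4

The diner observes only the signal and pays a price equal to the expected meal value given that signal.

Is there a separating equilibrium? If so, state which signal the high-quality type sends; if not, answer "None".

Try high-quality → elaborate interior, low-quality → plain interior:
  If types separate, elaborate interior earns payment 58 and plain interior earns 40.
  High-quality: elaborate interior gives 58 − 11 = 47; plain interior gives 40 − 3 = 37. No deviation. ✓
  Low-quality: plain interior gives 40 − 4 = 36; elaborate interior gives 58 − 34 = 24. No deviation. ✓
Both hold — the high-quality type sends elaborate interior.

elaborate interior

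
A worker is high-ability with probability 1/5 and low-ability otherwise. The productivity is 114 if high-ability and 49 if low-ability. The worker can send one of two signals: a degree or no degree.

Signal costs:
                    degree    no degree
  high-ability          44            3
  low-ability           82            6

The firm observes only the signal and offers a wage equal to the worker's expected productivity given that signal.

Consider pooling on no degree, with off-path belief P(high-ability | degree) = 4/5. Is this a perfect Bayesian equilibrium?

At the pooled signal (no degree) the firm holds the prior 1/5 and pays 1/5·114 + 4/5·49 = 62. Off-path (degree) belief 4/5 gives 4/5·114 + 1/5·49 = 101.
High-ability: no degree gives 62 − 3 = 59; degree gives 101 − 44 = 57. Stays. ✓
Low-ability: no degree gives 62 − 6 = 56; degree gives 101 − 82 = 19. Stays. ✓

Yes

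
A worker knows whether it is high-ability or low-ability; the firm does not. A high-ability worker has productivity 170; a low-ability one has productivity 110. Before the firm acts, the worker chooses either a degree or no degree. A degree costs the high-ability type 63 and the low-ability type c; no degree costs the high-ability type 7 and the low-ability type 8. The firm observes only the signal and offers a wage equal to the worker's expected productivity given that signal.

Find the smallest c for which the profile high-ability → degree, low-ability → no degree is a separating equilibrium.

Under separation: degree → high-ability (pays 170); no degree → low-ability (pays 110).
High-ability: 170 − 63 = 107 ≥ 110 − 7 = 103. Holds regardless of c. ✓
Low-ability: 110 − 8 ≥ 170 − c, so c ≥ 170 − 102 = 68.

68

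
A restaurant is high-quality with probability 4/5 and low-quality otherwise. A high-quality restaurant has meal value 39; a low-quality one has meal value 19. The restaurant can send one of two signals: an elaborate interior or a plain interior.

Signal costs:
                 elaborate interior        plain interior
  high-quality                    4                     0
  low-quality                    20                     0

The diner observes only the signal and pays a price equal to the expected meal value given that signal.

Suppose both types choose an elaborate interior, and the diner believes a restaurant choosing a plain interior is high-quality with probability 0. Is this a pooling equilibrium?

On the equilibrium path (elaborate interior) the diner holds the prior 4/5 and pays 4/5·39 + 1/5·19 = 35. Off-path (plain interior) belief 0 gives 0·39 + 1·19 = 19.
High-quality: elaborate interior gives 35 − 4 = 31; plain interior gives 19 − 0 = 19. Stays. ✓
Low-quality: elaborate interior gives 35 − 20 = 15; plain interior gives 19 − 0 = 19. Deviates. ✗

No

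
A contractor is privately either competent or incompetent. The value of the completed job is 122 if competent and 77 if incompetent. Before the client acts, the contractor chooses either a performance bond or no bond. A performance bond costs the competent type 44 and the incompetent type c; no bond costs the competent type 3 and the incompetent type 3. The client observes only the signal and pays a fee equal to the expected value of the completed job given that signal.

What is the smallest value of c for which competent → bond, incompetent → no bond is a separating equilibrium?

48

Under separation: bond → competent (pays 122); no bond → incompetent (pays 77).
Competent: 122 − 44 = 78 ≥ 77 − 3 = 74. Holds regardless of c. ✓
Incompetent: 77 − 3 ≥ 122 − c, so c ≥ 122 − 74 = 48.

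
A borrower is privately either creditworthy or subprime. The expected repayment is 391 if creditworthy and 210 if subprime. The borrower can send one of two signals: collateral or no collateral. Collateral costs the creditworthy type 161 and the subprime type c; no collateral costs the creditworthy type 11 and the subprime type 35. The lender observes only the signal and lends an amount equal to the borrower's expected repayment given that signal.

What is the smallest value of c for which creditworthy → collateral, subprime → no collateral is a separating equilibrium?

216

Under separation: collateral → creditworthy (pays 391); no collateral → subprime (pays 210).
Creditworthy: 391 − 161 = 230 ≥ 210 − 11 = 199. Holds regardless of c. ✓
Subprime: 210 − 35 ≥ 391 − c, so c ≥ 391 − 175 = 216.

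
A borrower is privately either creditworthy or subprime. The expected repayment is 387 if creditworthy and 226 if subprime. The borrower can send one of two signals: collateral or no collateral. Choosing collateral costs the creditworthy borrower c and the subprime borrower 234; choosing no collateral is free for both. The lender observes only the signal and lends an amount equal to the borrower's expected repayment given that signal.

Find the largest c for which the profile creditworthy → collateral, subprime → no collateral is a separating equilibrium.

Under separation: collateral → creditworthy (pays 387); no collateral → subprime (pays 226).
Subprime: 226 − 0 = 226 ≥ 387 − 234 = 153. Holds regardless of c. ✓
Creditworthy: 387 − c ≥ 226 − 0, so c ≤ 387 − 226 = 161.

161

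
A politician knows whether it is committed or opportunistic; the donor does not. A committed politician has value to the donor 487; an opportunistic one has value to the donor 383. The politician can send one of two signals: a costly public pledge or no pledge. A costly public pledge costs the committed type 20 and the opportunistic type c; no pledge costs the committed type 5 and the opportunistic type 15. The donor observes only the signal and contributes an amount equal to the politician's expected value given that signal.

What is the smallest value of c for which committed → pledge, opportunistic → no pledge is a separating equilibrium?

119

Under separation: pledge → committed (pays 487); no pledge → opportunistic (pays 383).
Committed: 487 − 20 = 467 ≥ 383 − 5 = 378. Holds regardless of c. ✓
Opportunistic: 383 − 15 ≥ 487 − c, so c ≥ 487 − 368 = 119.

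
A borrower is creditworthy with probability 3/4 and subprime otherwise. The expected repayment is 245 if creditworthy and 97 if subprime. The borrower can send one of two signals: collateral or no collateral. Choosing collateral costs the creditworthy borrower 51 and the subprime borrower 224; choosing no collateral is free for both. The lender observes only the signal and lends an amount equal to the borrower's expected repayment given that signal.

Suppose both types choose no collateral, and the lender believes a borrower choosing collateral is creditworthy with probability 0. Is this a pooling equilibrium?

On the equilibrium path (no collateral) the lender holds the prior 3/4 and pays 3/4·245 + 1/4·97 = 208. Off-path (collateral) belief 0 gives 0·245 + 1·97 = 97.
Creditworthy: no collateral gives 208 − 0 = 208; collateral gives 97 − 51 = 46. Stays. ✓
Subprime: no collateral gives 208 − 0 = 208; collateral gives 97 − 224 = -127. Stays. ✓
Beliefs are Bayes-consistent on-path and both types best-respond.

Yes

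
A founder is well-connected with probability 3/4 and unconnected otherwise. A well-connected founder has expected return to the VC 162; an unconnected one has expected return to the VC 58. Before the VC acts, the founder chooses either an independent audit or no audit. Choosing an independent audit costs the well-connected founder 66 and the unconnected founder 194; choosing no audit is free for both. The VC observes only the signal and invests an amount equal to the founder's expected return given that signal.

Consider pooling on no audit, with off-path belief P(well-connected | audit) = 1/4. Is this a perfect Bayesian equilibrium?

At the pooled signal (no audit) the VC holds the prior 3/4 and pays 3/4·162 + 1/4·58 = 136. Off-path (audit) belief 1/4 gives 1/4·162 + 3/4·58 = 84.
Well-connected: no audit gives 136 − 0 = 136; audit gives 84 − 66 = 18. Stays. ✓
Unconnected: no audit gives 136 − 0 = 136; audit gives 84 − 194 = -110. Stays. ✓

Yes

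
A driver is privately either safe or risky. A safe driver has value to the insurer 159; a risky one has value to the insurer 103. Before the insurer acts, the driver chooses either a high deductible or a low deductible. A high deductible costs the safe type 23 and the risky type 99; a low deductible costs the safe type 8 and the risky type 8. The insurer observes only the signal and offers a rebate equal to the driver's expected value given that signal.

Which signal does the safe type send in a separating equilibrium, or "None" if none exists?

high deductible

Try safe → high deductible, risky → low deductible:
  If types separate, high deductible earns payment 159 and low deductible earns 103.
  Safe: high deductible gives 159 − 23 = 136; low deductible gives 103 − 8 = 95. No deviation. ✓
  Risky: low deductible gives 103 − 8 = 95; high deductible gives 159 − 99 = 60. No deviation. ✓
Both hold — the safe type sends high deductible.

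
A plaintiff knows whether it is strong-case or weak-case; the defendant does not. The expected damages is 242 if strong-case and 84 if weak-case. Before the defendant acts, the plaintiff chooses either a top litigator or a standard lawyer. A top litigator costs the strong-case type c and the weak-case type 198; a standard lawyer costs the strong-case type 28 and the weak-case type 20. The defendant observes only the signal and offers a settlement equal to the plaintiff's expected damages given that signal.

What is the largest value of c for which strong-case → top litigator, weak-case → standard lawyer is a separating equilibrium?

Under separation: top litigator → strong-case (pays 242); standard lawyer → weak-case (pays 84).
Weak-case: 84 − 20 = 64 ≥ 242 − 198 = 44. Holds regardless of c. ✓
Strong-case: 242 − c ≥ 84 − 28, so c ≤ 242 − 56 = 186.

186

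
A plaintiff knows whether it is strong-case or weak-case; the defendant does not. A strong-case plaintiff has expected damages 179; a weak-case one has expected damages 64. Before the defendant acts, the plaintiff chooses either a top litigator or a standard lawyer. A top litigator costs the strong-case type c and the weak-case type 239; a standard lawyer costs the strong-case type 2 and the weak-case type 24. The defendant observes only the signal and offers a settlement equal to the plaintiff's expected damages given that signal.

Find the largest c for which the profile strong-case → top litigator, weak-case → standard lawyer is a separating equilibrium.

Under separation: top litigator → strong-case (pays 179); standard lawyer → weak-case (pays 64).
Weak-case: 64 − 24 = 40 ≥ 179 − 239 = -60. Holds regardless of c. ✓
Strong-case: 179 − c ≥ 64 − 2, so c ≤ 179 − 62 = 117.

117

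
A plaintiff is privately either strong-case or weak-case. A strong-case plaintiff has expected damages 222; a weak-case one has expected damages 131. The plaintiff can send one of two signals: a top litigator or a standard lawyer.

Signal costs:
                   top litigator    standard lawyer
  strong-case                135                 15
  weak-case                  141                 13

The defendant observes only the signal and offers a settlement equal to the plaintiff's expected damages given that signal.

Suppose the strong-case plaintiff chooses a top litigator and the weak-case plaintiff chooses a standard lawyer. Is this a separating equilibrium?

No

Under separation the defendant infers type exactly: top litigator → strong-case (pays 222), standard lawyer → weak-case (pays 131).
Strong-case: top litigator gives 222 − 135 = 87; standard lawyer gives 131 − 15 = 116. Would deviate. ✗
Weak-case: standard lawyer gives 131 − 13 = 118; top litigator gives 222 − 141 = 81. No deviation. ✓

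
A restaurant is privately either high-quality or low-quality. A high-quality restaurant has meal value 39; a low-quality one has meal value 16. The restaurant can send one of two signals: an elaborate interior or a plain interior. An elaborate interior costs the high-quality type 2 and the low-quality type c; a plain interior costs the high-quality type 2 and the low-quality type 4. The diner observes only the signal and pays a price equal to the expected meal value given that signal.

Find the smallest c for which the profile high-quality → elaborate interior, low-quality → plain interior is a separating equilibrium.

Under separation: elaborate interior → high-quality (pays 39); plain interior → low-quality (pays 16).
High-quality: 39 − 2 = 37 ≥ 16 − 2 = 14. Holds regardless of c. ✓
Low-quality: 16 − 4 ≥ 39 − c, so c ≥ 39 − 12 = 27.

27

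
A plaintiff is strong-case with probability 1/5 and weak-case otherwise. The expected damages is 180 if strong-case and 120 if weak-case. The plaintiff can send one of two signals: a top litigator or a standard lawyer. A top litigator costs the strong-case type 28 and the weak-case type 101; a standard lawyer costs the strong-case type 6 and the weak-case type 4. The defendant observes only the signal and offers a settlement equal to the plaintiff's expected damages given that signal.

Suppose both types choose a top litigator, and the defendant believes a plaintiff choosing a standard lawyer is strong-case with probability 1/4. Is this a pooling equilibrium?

No

At the pooled signal (top litigator) the defendant holds the prior 1/5 and pays 1/5·180 + 4/5·120 = 132. Off-path (standard lawyer) belief 1/4 gives 1/4·180 + 3/4·120 = 135.
Strong-case: top litigator gives 132 − 28 = 104; standard lawyer gives 135 − 6 = 129. Deviates. ✗
Weak-case: top litigator gives 132 − 101 = 31; standard lawyer gives 135 − 4 = 131. Deviates. ✗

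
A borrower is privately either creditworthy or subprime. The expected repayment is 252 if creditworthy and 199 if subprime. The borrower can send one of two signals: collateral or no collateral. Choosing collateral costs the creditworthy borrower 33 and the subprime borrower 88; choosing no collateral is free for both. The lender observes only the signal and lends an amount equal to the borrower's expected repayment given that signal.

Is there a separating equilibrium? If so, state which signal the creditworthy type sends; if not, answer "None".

Try creditworthy → collateral, subprime → no collateral:
  Under separation the lender infers type exactly: collateral → creditworthy (pays 252), no collateral → subprime (pays 199).
  Creditworthy: collateral gives 252 − 33 = 219; no collateral gives 199 − 0 = 199. No deviation. ✓
  Subprime: no collateral gives 199 − 0 = 199; collateral gives 252 − 88 = 164. No deviation. ✓
Both hold — the creditworthy type sends collateral.

collateral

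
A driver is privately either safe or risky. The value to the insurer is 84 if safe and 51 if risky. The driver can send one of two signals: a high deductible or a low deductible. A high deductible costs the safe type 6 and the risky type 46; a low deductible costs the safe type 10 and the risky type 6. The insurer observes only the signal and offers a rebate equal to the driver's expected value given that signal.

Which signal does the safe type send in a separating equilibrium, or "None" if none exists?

Try safe → high deductible, risky → low deductible:
  If types separate, high deductible earns payment 84 and low deductible earns 51.
  Safe: high deductible gives 84 − 6 = 78; low deductible gives 51 − 10 = 41. No deviation. ✓
  Risky: low deductible gives 51 − 6 = 45; high deductible gives 84 − 46 = 38. No deviation. ✓
Both hold — the safe type sends high deductible.

high deductible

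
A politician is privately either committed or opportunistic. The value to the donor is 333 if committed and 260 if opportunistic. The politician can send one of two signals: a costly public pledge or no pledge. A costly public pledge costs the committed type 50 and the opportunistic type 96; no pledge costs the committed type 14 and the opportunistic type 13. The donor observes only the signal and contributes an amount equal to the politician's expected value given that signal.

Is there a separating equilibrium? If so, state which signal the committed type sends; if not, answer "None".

Try committed → pledge, opportunistic → no pledge:
  Under separation the donor infers type exactly: pledge → committed (pays 333), no pledge → opportunistic (pays 260).
  Committed: pledge gives 333 − 50 = 283; no pledge gives 260 − 14 = 246. No deviation. ✓
  Opportunistic: no pledge gives 260 − 13 = 247; pledge gives 333 − 96 = 237. No deviation. ✓
Both hold — the committed type sends pledge.

pledge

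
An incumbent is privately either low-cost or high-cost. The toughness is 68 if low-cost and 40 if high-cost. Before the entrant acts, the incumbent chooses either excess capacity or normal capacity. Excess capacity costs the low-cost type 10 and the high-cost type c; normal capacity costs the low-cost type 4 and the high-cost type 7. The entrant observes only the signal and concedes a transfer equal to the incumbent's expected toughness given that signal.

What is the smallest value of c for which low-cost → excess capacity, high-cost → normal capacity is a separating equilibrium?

Under separation: excess capacity → low-cost (pays 68); normal capacity → high-cost (pays 40).
Low-cost: 68 − 10 = 58 ≥ 40 − 4 = 36. Holds regardless of c. ✓
High-cost: 40 − 7 ≥ 68 − c, so c ≥ 68 − 33 = 35.

35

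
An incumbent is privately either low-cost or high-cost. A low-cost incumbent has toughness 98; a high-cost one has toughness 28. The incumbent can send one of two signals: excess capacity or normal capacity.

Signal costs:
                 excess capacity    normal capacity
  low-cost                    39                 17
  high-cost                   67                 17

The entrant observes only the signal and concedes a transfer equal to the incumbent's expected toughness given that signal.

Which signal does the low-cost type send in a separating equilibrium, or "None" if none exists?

None

Try low-cost → excess capacity, high-cost → normal capacity:
  If types separate, excess capacity earns payment 98 and normal capacity earns 28.
  Low-cost: excess capacity gives 98 − 39 = 59; normal capacity gives 28 − 17 = 11. No deviation. ✓
  High-cost: normal capacity gives 28 − 17 = 11; excess capacity gives 98 − 67 = 31. Would deviate. ✗
Try low-cost → normal capacity, high-cost → excess capacity:
  If types separate, normal capacity earns payment 98 and excess capacity earns 28.
  Low-cost: normal capacity gives 98 − 17 = 81; excess capacity gives 28 − 39 = -11. No deviation. ✓
  High-cost: excess capacity gives 28 − 67 = -39; normal capacity gives 98 − 17 = 81. Would deviate. ✗
Neither assignment is incentive-compatible.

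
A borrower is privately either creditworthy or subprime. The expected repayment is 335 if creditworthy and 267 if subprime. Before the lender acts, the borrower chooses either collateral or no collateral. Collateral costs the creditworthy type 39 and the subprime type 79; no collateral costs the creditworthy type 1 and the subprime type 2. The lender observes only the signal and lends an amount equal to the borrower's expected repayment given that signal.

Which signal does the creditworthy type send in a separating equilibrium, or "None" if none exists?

collateral

Try creditworthy → collateral, subprime → no collateral:
  If types separate, collateral earns payment 335 and no collateral earns 267.
  Creditworthy: collateral gives 335 − 39 = 296; no collateral gives 267 − 1 = 266. No deviation. ✓
  Subprime: no collateral gives 267 − 2 = 265; collateral gives 335 − 79 = 256. No deviation. ✓
Both hold — the creditworthy type sends collateral.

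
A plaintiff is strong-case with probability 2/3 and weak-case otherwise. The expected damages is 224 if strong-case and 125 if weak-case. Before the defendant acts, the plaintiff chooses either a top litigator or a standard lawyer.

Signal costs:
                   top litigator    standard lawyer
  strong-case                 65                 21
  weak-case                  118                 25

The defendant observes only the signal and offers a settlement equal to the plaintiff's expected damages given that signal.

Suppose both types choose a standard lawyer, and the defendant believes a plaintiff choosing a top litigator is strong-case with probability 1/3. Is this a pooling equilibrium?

At the pooled signal (standard lawyer) the defendant holds the prior 2/3 and pays 2/3·224 + 1/3·125 = 191. Off-path (top litigator) belief 1/3 gives 1/3·224 + 2/3·125 = 158.
Strong-case: standard lawyer gives 191 − 21 = 170; top litigator gives 158 − 65 = 93. Stays. ✓
Weak-case: standard lawyer gives 191 − 25 = 166; top litigator gives 158 − 118 = 40. Stays. ✓

Yes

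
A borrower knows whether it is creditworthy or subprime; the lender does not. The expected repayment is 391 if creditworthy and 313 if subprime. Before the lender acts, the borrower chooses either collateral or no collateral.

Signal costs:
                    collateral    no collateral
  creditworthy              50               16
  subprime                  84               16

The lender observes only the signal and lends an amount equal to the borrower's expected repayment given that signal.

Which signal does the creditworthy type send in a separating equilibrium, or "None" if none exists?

None

Try creditworthy → collateral, subprime → no collateral:
  Under separation the lender infers type exactly: collateral → creditworthy (pays 391), no collateral → subprime (pays 313).
  Creditworthy: collateral gives 391 − 50 = 341; no collateral gives 313 − 16 = 297. No deviation. ✓
  Subprime: no collateral gives 313 − 16 = 297; collateral gives 391 − 84 = 307. Would deviate. ✗
Try creditworthy → no collateral, subprime → collateral:
  Under separation the lender infers type exactly: no collateral → creditworthy (pays 391), collateral → subprime (pays 313).
  Creditworthy: no collateral gives 391 − 16 = 375; collateral gives 313 − 50 = 263. No deviation. ✓
  Subprime: collateral gives 313 − 84 = 229; no collateral gives 391 − 16 = 375. Would deviate. ✗
Neither assignment is incentive-compatible.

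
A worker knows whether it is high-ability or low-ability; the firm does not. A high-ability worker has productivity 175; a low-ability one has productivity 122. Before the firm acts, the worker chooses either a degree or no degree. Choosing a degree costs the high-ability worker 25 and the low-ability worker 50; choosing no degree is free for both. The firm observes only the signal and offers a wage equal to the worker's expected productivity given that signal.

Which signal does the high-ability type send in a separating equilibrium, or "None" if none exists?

Try high-ability → degree, low-ability → no degree:
  Under separation the firm infers type exactly: degree → high-ability (pays 175), no degree → low-ability (pays 122).
  High-ability: degree gives 175 − 25 = 150; no degree gives 122 − 0 = 122. No deviation. ✓
  Low-ability: no degree gives 122 − 0 = 122; degree gives 175 − 50 = 125. Would deviate. ✗
Try high-ability → no degree, low-ability → degree:
  Under separation the firm infers type exactly: no degree → high-ability (pays 175), degree → low-ability (pays 122).
  High-ability: no degree gives 175 − 0 = 175; degree gives 122 − 25 = 97. No deviation. ✓
  Low-ability: degree gives 122 − 50 = 72; no degree gives 175 − 0 = 175. Would deviate. ✗
Neither assignment is incentive-compatible.

None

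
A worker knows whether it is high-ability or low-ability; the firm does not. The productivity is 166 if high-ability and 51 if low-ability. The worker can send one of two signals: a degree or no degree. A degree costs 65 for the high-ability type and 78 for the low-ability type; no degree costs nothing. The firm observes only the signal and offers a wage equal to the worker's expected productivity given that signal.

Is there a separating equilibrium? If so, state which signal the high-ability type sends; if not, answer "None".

Try high-ability → degree, low-ability → no degree:
  If types separate, degree earns payment 166 and no degree earns 51.
  High-ability: degree gives 166 − 65 = 101; no degree gives 51 − 0 = 51. No deviation. ✓
  Low-ability: no degree gives 51 − 0 = 51; degree gives 166 − 78 = 88. Would deviate. ✗
Try high-ability → no degree, low-ability → degree:
  If types separate, no degree earns payment 166 and degree earns 51.
  High-ability: no degree gives 166 − 0 = 166; degree gives 51 − 65 = -14. No deviation. ✓
  Low-ability: degree gives 51 − 78 = -27; no degree gives 166 − 0 = 166. Would deviate. ✗
Neither assignment is incentive-compatible.

None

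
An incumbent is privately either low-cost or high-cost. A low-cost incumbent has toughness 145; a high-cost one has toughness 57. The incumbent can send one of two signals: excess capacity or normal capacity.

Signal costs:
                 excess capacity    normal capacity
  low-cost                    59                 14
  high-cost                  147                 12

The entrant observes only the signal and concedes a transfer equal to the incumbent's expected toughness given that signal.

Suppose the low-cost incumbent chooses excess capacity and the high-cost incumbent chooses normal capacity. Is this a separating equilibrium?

Yes

Under separation the entrant infers type exactly: excess capacity → low-cost (pays 145), normal capacity → high-cost (pays 57).
Low-cost: excess capacity gives 145 − 59 = 86; normal capacity gives 57 − 14 = 43. No deviation. ✓
High-cost: normal capacity gives 57 − 12 = 45; excess capacity gives 145 − 147 = -2. No deviation. ✓
Neither type gains from mimicking the other.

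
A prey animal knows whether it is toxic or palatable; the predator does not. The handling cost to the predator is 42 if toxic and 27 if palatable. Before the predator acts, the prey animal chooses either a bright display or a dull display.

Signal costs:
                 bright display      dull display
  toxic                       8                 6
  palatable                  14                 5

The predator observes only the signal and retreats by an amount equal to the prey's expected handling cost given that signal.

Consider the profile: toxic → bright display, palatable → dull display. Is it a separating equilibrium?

Under separation the predator infers type exactly: bright display → toxic (pays 42), dull display → palatable (pays 27).
Toxic: bright display gives 42 − 8 = 34; dull display gives 27 − 6 = 21. No deviation. ✓
Palatable: dull display gives 27 − 5 = 22; bright display gives 42 − 14 = 28. Would deviate. ✗

No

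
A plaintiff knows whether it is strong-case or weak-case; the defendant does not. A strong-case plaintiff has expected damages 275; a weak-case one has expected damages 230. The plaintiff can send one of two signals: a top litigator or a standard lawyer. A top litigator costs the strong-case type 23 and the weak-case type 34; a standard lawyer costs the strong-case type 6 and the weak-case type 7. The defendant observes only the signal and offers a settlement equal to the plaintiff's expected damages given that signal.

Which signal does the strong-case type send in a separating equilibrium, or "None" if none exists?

Try strong-case → top litigator, weak-case → standard lawyer:
  If types separate, top litigator earns payment 275 and standard lawyer earns 230.
  Strong-case: top litigator gives 275 − 23 = 252; standard lawyer gives 230 − 6 = 224. No deviation. ✓
  Weak-case: standard lawyer gives 230 − 7 = 223; top litigator gives 275 − 34 = 241. Would deviate. ✗
Try strong-case → standard lawyer, weak-case → top litigator:
  If types separate, standard lawyer earns payment 275 and top litigator earns 230.
  Strong-case: standard lawyer gives 275 − 6 = 269; top litigator gives 230 − 23 = 207. No deviation. ✓
  Weak-case: top litigator gives 230 − 34 = 196; standard lawyer gives 275 − 7 = 268. Would deviate. ✗
Neither assignment is incentive-compatible.

None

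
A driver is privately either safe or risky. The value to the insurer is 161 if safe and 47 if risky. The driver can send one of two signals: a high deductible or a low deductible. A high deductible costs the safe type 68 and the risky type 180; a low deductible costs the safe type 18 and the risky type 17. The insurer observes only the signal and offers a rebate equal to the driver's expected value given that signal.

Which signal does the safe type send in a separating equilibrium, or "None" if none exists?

high deductible

Try safe → high deductible, risky → low deductible:
  If types separate, high deductible earns payment 161 and low deductible earns 47.
  Safe: high deductible gives 161 − 68 = 93; low deductible gives 47 − 18 = 29. No deviation. ✓
  Risky: low deductible gives 47 − 17 = 30; high deductible gives 161 − 180 = -19. No deviation. ✓
Both hold — the safe type sends high deductible.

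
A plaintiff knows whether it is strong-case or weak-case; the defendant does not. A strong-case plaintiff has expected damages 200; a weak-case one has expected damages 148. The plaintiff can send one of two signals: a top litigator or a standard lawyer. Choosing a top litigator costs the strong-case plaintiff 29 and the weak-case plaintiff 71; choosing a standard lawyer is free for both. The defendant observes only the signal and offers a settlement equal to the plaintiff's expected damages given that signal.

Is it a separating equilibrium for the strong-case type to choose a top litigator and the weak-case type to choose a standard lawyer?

Yes

If types separate, top litigator earns payment 200 and standard lawyer earns 148.
Strong-case: top litigator gives 200 − 29 = 171; standard lawyer gives 148 − 0 = 148. No deviation. ✓
Weak-case: standard lawyer gives 148 − 0 = 148; top litigator gives 200 − 71 = 129. No deviation. ✓
Both incentive constraints hold.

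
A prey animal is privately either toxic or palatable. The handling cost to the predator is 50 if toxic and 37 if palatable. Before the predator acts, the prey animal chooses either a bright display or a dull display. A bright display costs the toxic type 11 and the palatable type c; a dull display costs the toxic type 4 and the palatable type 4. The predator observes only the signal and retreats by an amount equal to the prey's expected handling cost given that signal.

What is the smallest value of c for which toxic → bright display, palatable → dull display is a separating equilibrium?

Under separation: bright display → toxic (pays 50); dull display → palatable (pays 37).
Toxic: 50 − 11 = 39 ≥ 37 − 4 = 33. Holds regardless of c. ✓
Palatable: 37 − 4 ≥ 50 − c, so c ≥ 50 − 33 = 17.

17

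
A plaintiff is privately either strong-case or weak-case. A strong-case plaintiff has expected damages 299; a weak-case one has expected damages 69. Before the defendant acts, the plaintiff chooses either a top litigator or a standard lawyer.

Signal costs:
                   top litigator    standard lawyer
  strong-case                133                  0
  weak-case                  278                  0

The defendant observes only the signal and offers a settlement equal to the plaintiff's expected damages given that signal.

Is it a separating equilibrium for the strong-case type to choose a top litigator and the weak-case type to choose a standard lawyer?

Under separation the defendant infers type exactly: top litigator → strong-case (pays 299), standard lawyer → weak-case (pays 69).
Strong-case: top litigator gives 299 − 133 = 166; standard lawyer gives 69 − 0 = 69. No deviation. ✓
Weak-case: standard lawyer gives 69 − 0 = 69; top litigator gives 299 − 278 = 21. No deviation. ✓
Both incentive constraints hold.

Yes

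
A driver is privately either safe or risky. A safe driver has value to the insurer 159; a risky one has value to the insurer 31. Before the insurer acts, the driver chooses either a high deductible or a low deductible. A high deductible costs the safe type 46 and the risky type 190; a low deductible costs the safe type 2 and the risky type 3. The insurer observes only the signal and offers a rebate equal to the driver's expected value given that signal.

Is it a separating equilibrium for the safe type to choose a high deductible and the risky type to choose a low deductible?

If types separate, high deductible earns payment 159 and low deductible earns 31.
Safe: high deductible gives 159 − 46 = 113; low deductible gives 31 − 2 = 29. No deviation. ✓
Risky: low deductible gives 31 − 3 = 28; high deductible gives 159 − 190 = -31. No deviation. ✓
Both incentive constraints hold.

Yes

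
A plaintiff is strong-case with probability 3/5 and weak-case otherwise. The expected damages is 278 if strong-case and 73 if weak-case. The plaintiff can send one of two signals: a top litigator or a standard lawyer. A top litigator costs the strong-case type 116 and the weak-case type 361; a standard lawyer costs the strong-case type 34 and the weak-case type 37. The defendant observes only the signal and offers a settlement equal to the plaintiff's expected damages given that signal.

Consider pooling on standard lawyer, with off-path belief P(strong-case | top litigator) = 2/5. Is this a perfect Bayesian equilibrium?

Yes

On the equilibrium path (standard lawyer) the defendant holds the prior 3/5 and pays 3/5·278 + 2/5·73 = 196. Off-path (top litigator) belief 2/5 gives 2/5·278 + 3/5·73 = 155.
Strong-case: standard lawyer gives 196 − 34 = 162; top litigator gives 155 − 116 = 39. Stays. ✓
Weak-case: standard lawyer gives 196 − 37 = 159; top litigator gives 155 − 361 = -206. Stays. ✓
Beliefs are Bayes-consistent on-path and both types best-respond.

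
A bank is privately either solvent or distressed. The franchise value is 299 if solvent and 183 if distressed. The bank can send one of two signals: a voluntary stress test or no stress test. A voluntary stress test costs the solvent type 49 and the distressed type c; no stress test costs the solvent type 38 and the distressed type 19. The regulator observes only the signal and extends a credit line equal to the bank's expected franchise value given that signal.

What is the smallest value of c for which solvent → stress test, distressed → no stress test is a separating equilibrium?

Under separation: stress test → solvent (pays 299); no stress test → distressed (pays 183).
Solvent: 299 − 49 = 250 ≥ 183 − 38 = 145. Holds regardless of c. ✓
Distressed: 183 − 19 ≥ 299 − c, so c ≥ 299 − 164 = 135.

135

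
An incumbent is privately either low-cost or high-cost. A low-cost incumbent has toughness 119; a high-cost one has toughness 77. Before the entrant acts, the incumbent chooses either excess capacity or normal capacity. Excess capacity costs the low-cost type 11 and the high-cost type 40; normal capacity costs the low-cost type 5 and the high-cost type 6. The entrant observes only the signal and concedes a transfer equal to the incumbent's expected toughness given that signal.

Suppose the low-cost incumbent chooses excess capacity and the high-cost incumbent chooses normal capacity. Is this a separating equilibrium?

Under separation the entrant infers type exactly: excess capacity → low-cost (pays 119), normal capacity → high-cost (pays 77).
Low-cost: excess capacity gives 119 − 11 = 108; normal capacity gives 77 − 5 = 72. No deviation. ✓
High-cost: normal capacity gives 77 − 6 = 71; excess capacity gives 119 − 40 = 79. Would deviate. ✗

No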